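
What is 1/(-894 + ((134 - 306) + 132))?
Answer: -1/934 ≈ -0.0010707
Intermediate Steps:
1/(-894 + ((134 - 306) + 132)) = 1/(-894 + (-172 + 132)) = 1/(-894 - 40) = 1/(-934) = -1/934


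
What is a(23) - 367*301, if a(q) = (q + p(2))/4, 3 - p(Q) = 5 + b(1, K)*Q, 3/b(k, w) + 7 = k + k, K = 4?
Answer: -2209229/20 ≈ -1.1046e+5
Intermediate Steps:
b(k, w) = 3/(-7 + 2*k) (b(k, w) = 3/(-7 + (k + k)) = 3/(-7 + 2*k))
p(Q) = -2 + 3*Q/5 (p(Q) = 3 - (5 + (3/(-7 + 2*1))*Q) = 3 - (5 + (3/(-7 + 2))*Q) = 3 - (5 + (3/(-5))*Q) = 3 - (5 + (3*(-⅕))*Q) = 3 - (5 - 3*Q/5) = 3 + (-5 + 3*Q/5) = -2 + 3*Q/5)
a(q) = -⅕ + q/4 (a(q) = (q + (-2 + (⅗)*2))/4 = (q + (-2 + 6/5))/4 = (q - ⅘)/4 = (-⅘ + q)/4 = -⅕ + q/4)
a(23) - 367*301 = (-⅕ + (¼)*23) - 367*301 = (-⅕ + 23/4) - 110467 = 111/20 - 110467 = -2209229/20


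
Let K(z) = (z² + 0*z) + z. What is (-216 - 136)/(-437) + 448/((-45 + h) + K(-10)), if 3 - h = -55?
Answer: 232032/45011 ≈ 5.1550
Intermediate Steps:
h = 58 (h = 3 - 1*(-55) = 3 + 55 = 58)
K(z) = z + z² (K(z) = (z² + 0) + z = z² + z = z + z²)
(-216 - 136)/(-437) + 448/((-45 + h) + K(-10)) = (-216 - 136)/(-437) + 448/((-45 + 58) - 10*(1 - 10)) = -352*(-1/437) + 448/(13 - 10*(-9)) = 352/437 + 448/(13 + 90) = 352/437 + 448/103 = 232032/45011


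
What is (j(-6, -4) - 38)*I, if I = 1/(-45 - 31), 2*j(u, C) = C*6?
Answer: 25/38 ≈ 0.65790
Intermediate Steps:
j(u, C) = 3*C (j(u, C) = (C*6)/2 = (6*C)/2 = 3*C)
I = -1/76 (I = 1/(-76) = -1/76 ≈ -0.013158)
(j(-6, -4) - 38)*I = (3*(-4) - 38)*(-1/76) = (-12 - 38)*(-1/76) = -50*(-1/76) = 25/38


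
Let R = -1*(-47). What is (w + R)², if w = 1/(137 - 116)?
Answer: 976144/441 ≈ 2213.5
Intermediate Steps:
w = 1/21 ≈ 0.047619
R = 47
(w + R)² = (1/21 + 47)² = (988/21)² = 976144/441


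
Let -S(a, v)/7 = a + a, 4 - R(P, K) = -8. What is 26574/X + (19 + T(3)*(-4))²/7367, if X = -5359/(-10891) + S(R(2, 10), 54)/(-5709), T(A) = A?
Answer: 1352486531077537/26541024597 ≈ 50958.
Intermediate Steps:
R(P, K) = 12 (R(P, K) = 4 - 1*(-8) = 4 + 8 = 12)
S(a, v) = -14*a (S(a, v) = -7*(a + a) = -14*a)
X = 10808073/20725573 (X = -5359/(-10891) - 14*12/(-5709) = -5359*(-1/10891) - 168*(-1/5709) = 5359/10891 + 56/1903 = 10808073/20725573 ≈ 0.52148)
26574/X + (19 + T(3)*(-4))²/7367 = 26574/(10808073/20725573) + (19 + 3*(-4))²/7367 = 26574*(20725573/10808073) + (19 - 12)²*(1/7367) = 183587125634/3602691 + 7²*(1/7367) = 183587125634/3602691 + 49*(1/7367) = 183587125634/3602691 + 49/7367 = 1352486531077537/26541024597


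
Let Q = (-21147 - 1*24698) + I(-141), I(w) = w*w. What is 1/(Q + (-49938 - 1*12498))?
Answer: -1/88400 ≈ -1.1312e-5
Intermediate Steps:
I(w) = w²
Q = -25964 (Q = (-21147 - 1*24698) + (-141)² = (-21147 - 24698) + 19881 = -45845 + 19881 = -25964)
1/(Q + (-49938 - 1*12498)) = 1/(-25964 + (-49938 - 1*12498)) = 1/(-25964 + (-49938 - 12498)) = 1/(-25964 - 62436) = 1/(-88400) = -1/88400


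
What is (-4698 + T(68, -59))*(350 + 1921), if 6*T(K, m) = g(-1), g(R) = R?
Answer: -21339073/2 ≈ -1.0670e+7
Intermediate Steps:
T(K, m) = -1/6 (T(K, m) = (1/6)*(-1) = -1/6)
(-4698 + T(68, -59))*(350 + 1921) = (-4698 - 1/6)*(350 + 1921) = -28189/6*2271 = -21339073/2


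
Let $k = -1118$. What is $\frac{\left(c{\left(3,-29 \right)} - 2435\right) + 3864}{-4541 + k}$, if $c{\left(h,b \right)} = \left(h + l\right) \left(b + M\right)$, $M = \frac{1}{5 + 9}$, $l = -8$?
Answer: $- \frac{22031}{79226} \approx -0.27808$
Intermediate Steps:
$M = \frac{1}{14} \approx 0.071429$
$c{\left(h,b \right)} = \left(-8 + h\right) \left(\frac{1}{14} + b\right)$ ($c{\left(h,b \right)} = \left(h - 8\right) \left(b + \frac{1}{14}\right) = \left(-8 + h\right) \left(\frac{1}{14} + b\right)$)
$\frac{\left(c{\left(3,-29 \right)} - 2435\right) + 3864}{-4541 + k} = \frac{\left(\left(- \frac{4}{7} - -232 + \frac{1}{14} \cdot 3 - 87\right) - 2435\right) + 3864}{-4541 - 1118} = \frac{\left(\left(- \frac{4}{7} + 232 + \frac{3}{14} - 87\right) - 2435\right) + 3864}{-5659} = \left(\left(\frac{2025}{14} - 2435\right) + 3864\right) \left(- \frac{1}{5659}\right) = \left(- \frac{32065}{14} + 3864\right) \left(- \frac{1}{5659}\right) = \frac{22031}{14} \left(- \frac{1}{5659}\right) = - \frac{22031}{79226}$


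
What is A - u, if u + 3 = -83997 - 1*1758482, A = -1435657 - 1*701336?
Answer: -294511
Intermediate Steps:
A = -2136993 (A = -1435657 - 701336 = -2136993)
u = -1842482 (u = -3 + (-83997 - 1*1758482) = -3 + (-83997 - 1758482) = -3 - 1842479 = -1842482)
A - u = -2136993 - 1*(-1842482) = -2136993 + 1842482 = -294511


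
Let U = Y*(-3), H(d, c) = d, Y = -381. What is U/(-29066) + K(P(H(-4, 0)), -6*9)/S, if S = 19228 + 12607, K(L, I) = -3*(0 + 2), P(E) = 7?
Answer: -36561801/925316110 ≈ -0.039513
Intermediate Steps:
K(L, I) = -6 (K(L, I) = -3*2 = -6)
S = 31835
U = 1143 (U = -381*(-3) = 1143)
U/(-29066) + K(P(H(-4, 0)), -6*9)/S = 1143/(-29066) - 6/31835 = 1143*(-1/29066) - 6*1/31835 = -1143/29066 - 6/31835 = -36561801/925316110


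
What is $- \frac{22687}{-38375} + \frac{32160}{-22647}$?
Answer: $- \frac{240115837}{289692875} \approx -0.82886$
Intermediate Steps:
$- \frac{22687}{-38375} + \frac{32160}{-22647} = \left(-22687\right) \left(- \frac{1}{38375}\right) + 32160 \left(- \frac{1}{22647}\right) = \frac{22687}{38375} - \frac{10720}{7549} = - \frac{240115837}{289692875}$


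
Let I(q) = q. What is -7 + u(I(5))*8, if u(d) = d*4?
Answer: 153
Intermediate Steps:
u(d) = 4*d
-7 + u(I(5))*8 = -7 + (4*5)*8 = -7 + 20*8 = -7 + 160 = 153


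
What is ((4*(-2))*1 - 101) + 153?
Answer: 44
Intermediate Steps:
((4*(-2))*1 - 101) + 153 = (-8*1 - 101) + 153 = (-8 - 101) + 153 = -109 + 153 = 44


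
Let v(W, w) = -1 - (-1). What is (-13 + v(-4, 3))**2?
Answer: 169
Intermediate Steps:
v(W, w) = 0 (v(W, w) = -1 - 1*(-1) = -1 + 1 = 0)
(-13 + v(-4, 3))**2 = (-13 + 0)**2 = (-13)**2 = 169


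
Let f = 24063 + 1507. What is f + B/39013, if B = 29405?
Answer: 997591815/39013 ≈ 25571.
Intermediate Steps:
f = 25570
f + B/39013 = 25570 + 29405/39013 = 997591815/39013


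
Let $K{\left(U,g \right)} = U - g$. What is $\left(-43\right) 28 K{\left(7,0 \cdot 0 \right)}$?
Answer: $-8428$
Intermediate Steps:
$\left(-43\right) 28 K{\left(7,0 \cdot 0 \right)} = \left(-43\right) 28 \left(7 - 0 \cdot 0\right) = - 1204 \left(7 - 0\right) = - 1204 \left(7 + 0\right) = \left(-1204\right) 7 = -8428$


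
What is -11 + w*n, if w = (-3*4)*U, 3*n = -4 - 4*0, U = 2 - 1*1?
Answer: 5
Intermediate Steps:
U = 1 (U = 2 - 1 = 1)
n = -4/3 (n = (-4 - 4*0)/3 = (-4 + 0)/3 = (⅓)*(-4) = -4/3 ≈ -1.3333)
w = -12 (w = -3*4*1 = -12*1 = -12)
-11 + w*n = -11 - 12*(-4/3) = -11 + 16 = 5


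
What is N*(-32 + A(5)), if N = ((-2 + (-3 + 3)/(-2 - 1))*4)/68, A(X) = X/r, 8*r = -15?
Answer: 208/51 ≈ 4.0784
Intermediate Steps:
r = -15/8 (r = (1/8)*(-15) = -15/8 ≈ -1.8750)
A(X) = -8*X/15 (A(X) = X/(-15/8) = X*(-8/15) = -8*X/15)
N = -2/17 (N = ((-2 + 0/(-3))*4)*(1/68) = ((-2 + 0*(-1/3))*4)*(1/68) = ((-2 + 0)*4)*(1/68) = -2*4*(1/68) = -8*1/68 = -2/17 ≈ -0.11765)
N*(-32 + A(5)) = -2*(-32 - 8/15*5)/17 = -2*(-32 - 8/3)/17 = -2/17*(-104/3) = 208/51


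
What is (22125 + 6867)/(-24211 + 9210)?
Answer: -28992/15001 ≈ -1.9327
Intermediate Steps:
(22125 + 6867)/(-24211 + 9210) = 28992/(-15001) = 28992*(-1/15001) = -28992/15001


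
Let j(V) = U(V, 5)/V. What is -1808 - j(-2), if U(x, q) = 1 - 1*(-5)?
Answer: -1805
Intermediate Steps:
U(x, q) = 6 (U(x, q) = 1 + 5 = 6)
j(V) = 6/V
-1808 - j(-2) = -1808 - 6/(-2) = -1808 - 6*(-1)/2 = -1808 - 1*(-3) = -1808 + 3 = -1805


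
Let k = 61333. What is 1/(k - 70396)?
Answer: -1/9063 ≈ -0.00011034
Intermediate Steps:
1/(k - 70396) = 1/(61333 - 70396) = 1/(-9063) = -1/9063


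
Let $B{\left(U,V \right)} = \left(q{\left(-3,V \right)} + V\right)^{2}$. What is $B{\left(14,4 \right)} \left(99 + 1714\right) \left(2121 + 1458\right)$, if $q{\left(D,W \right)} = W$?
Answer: $415278528$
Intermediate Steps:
$B{\left(U,V \right)} = 4 V^{2}$ ($B{\left(U,V \right)} = \left(V + V\right)^{2} = \left(2 V\right)^{2} = 4 V^{2}$)
$B{\left(14,4 \right)} \left(99 + 1714\right) \left(2121 + 1458\right) = 4 \cdot 4^{2} \left(99 + 1714\right) \left(2121 + 1458\right) = 4 \cdot 16 \cdot 1813 \cdot 3579 = 64 \cdot 6488727 = 415278528$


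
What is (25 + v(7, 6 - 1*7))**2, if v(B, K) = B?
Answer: 1024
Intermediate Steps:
(25 + v(7, 6 - 1*7))**2 = (25 + 7)**2 = 32**2 = 1024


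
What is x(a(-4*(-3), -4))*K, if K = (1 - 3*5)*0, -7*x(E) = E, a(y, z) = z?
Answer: 0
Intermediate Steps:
x(E) = -E/7
K = 0 (K = (1 - 15)*0 = -14*0 = 0)
x(a(-4*(-3), -4))*K = -⅐*(-4)*0 = (4/7)*0 = 0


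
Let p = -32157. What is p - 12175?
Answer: -44332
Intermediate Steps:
p - 12175 = -32157 - 12175 = -44332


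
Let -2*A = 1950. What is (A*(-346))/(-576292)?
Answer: -168675/288146 ≈ -0.58538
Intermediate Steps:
A = -975 (A = -½*1950 = -975)
(A*(-346))/(-576292) = -975*(-346)/(-576292) = 337350*(-1/576292) = -168675/288146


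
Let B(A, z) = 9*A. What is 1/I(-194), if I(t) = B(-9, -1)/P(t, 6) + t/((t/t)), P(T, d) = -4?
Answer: -4/695 ≈ -0.0057554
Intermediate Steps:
I(t) = 81/4 + t (I(t) = (9*(-9))/(-4) + t/((t/t)) = -81*(-¼) + t/1 = 81/4 + t*1 = 81/4 + t)
1/I(-194) = 1/(81/4 - 194) = 1/(-695/4) = -4/695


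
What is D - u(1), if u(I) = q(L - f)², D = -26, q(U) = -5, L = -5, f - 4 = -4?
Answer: -51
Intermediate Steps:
f = 0 (f = 4 - 4 = 0)
u(I) = 25 (u(I) = (-5)² = 25)
D - u(1) = -26 - 1*25 = -26 - 25 = -51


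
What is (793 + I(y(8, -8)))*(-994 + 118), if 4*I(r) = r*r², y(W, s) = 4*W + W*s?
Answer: 6481524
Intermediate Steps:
I(r) = r³/4 (I(r) = (r*r²)/4 = r³/4)
(793 + I(y(8, -8)))*(-994 + 118) = (793 + (8*(4 - 8))³/4)*(-994 + 118) = (793 + (8*(-4))³/4)*(-876) = (793 + (¼)*(-32)³)*(-876) = (793 + (¼)*(-32768))*(-876) = (793 - 8192)*(-876) = -7399*(-876) = 6481524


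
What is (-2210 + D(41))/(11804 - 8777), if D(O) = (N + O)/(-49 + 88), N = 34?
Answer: -28705/39351 ≈ -0.72946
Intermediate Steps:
D(O) = 34/39 + O/39 (D(O) = (34 + O)/(-49 + 88) = (34 + O)/39 = (34 + O)*(1/39) = 34/39 + O/39)
(-2210 + D(41))/(11804 - 8777) = (-2210 + (34/39 + (1/39)*41))/(11804 - 8777) = (-2210 + (34/39 + 41/39))/3027 = (-2210 + 25/13)*(1/3027) = -28705/13*1/3027 = -28705/39351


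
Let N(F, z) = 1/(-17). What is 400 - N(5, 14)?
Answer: 6801/17 ≈ 400.06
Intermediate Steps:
N(F, z) = -1/17
400 - N(5, 14) = 400 - 1*(-1/17) = 400 + 1/17 = 6801/17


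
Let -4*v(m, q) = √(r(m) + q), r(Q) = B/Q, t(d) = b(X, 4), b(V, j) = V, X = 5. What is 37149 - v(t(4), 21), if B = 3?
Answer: 37149 + 3*√15/10 ≈ 37150.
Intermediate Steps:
t(d) = 5
r(Q) = 3/Q
v(m, q) = -√(q + 3/m)/4 (v(m, q) = -√(3/m + q)/4 = -√(q + 3/m)/4)
37149 - v(t(4), 21) = 37149 - (-1)*√(21 + 3/5)/4 = 37149 - (-1)*√(21 + 3*(⅕))/4 = 37149 - (-1)*√(21 + ⅗)/4 = 37149 - (-1)*√(108/5)/4 = 37149 - (-1)*6*√15/5/4 = 37149 - (-3)*√15/10 = 37149 + 3*√15/10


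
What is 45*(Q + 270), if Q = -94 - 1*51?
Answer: 5625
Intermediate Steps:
Q = -145 (Q = -94 - 51 = -145)
45*(Q + 270) = 45*(-145 + 270) = 45*125 = 5625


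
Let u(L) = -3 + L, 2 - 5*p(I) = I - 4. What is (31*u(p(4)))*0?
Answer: 0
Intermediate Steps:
p(I) = 6/5 - I/5 (p(I) = ⅖ - (I - 4)/5 = ⅖ - (-4 + I)/5 = ⅖ + (⅘ - I/5) = 6/5 - I/5)
(31*u(p(4)))*0 = (31*(-3 + (6/5 - ⅕*4)))*0 = (31*(-3 + (6/5 - ⅘)))*0 = (31*(-3 + ⅖))*0 = (31*(-13/5))*0 = -403/5*0 = 0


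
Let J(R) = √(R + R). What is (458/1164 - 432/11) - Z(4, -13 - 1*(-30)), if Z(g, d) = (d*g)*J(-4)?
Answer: -248905/6402 - 136*I*√2 ≈ -38.879 - 192.33*I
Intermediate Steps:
J(R) = √2*√R (J(R) = √(2*R) = √2*√R)
Z(g, d) = 2*I*d*g*√2 (Z(g, d) = (d*g)*(√2*√(-4)) = (d*g)*(√2*(2*I)) = (d*g)*(2*I*√2) = 2*I*d*g*√2)
(458/1164 - 432/11) - Z(4, -13 - 1*(-30)) = (458/1164 - 432/11) - 2*I*(-13 - 1*(-30))*4*√2 = (458*(1/1164) - 432*1/11) - 2*I*(-13 + 30)*4*√2 = (229/582 - 432/11) - 2*I*17*4*√2 = -248905/6402 - 136*I*√2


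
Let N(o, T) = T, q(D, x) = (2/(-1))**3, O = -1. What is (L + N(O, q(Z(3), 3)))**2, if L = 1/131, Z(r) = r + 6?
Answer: 1096209/17161 ≈ 63.878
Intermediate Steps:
Z(r) = 6 + r
q(D, x) = -8 (q(D, x) = (2*(-1))**3 = (-2)**3 = -8)
L = 1/131 ≈ 0.0076336
(L + N(O, q(Z(3), 3)))**2 = (1/131 - 8)**2 = (-1047/131)**2 = 1096209/17161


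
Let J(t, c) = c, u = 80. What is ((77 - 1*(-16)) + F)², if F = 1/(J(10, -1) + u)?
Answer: 53993104/6241 ≈ 8651.4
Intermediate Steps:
F = 1/79 (F = 1/(-1 + 80) = 1/79 ≈ 0.012658)
((77 - 1*(-16)) + F)² = ((77 - 1*(-16)) + 1/79)² = ((77 + 16) + 1/79)² = (93 + 1/79)² = (7348/79)² = 53993104/6241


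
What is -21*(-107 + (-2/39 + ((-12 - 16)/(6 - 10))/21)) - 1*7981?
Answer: -74619/13 ≈ -5739.9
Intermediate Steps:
-21*(-107 + (-2/39 + ((-12 - 16)/(6 - 10))/21)) - 1*7981 = -21*(-107 + (-2*1/39 - 28/(-4)*(1/21))) - 7981 = -21*(-107 + (-2/39 - 28*(-¼)*(1/21))) - 7981 = -21*(-107 + (-2/39 + 7*(1/21))) - 7981 = -21*(-107 + (-2/39 + ⅓)) - 7981 = -21*(-107 + 11/39) - 7981 = -21*(-4162/39) - 7981 = 29134/13 - 7981 = -74619/13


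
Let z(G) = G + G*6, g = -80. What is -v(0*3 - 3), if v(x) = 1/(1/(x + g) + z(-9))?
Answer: 83/5230 ≈ 0.015870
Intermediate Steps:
z(G) = 7*G (z(G) = G + 6*G = 7*G)
v(x) = 1/(-63 + 1/(-80 + x)) (v(x) = 1/(1/(x - 80) + 7*(-9)) = 1/(1/(-80 + x) - 63) = 1/(-63 + 1/(-80 + x)))
-v(0*3 - 3) = -(80 - (0*3 - 3))/(-5041 + 63*(0*3 - 3)) = -(80 - (0 - 3))/(-5041 + 63*(0 - 3)) = -(80 - 1*(-3))/(-5041 + 63*(-3)) = -(80 + 3)/(-5041 - 189) = -83/(-5230) = -(-1)*83/5230 = -1*(-83/5230) = 83/5230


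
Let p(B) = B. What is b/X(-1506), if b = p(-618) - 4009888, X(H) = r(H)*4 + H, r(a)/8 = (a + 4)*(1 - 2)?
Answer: -2005253/23279 ≈ -86.140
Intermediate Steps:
r(a) = -32 - 8*a (r(a) = 8*((a + 4)*(1 - 2)) = 8*((4 + a)*(-1)) = 8*(-4 - a) = -32 - 8*a)
X(H) = -128 - 31*H (X(H) = (-32 - 8*H)*4 + H = (-128 - 32*H) + H = -128 - 31*H)
b = -4010506 (b = -618 - 4009888 = -4010506)
b/X(-1506) = -4010506/(-128 - 31*(-1506)) = -4010506/(-128 + 46686) = -4010506/46558 = -4010506*1/46558 = -2005253/23279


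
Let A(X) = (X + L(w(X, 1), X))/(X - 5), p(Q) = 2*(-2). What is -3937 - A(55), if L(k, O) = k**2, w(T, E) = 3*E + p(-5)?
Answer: -98453/25 ≈ -3938.1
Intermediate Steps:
p(Q) = -4
w(T, E) = -4 + 3*E (w(T, E) = 3*E - 4 = -4 + 3*E)
A(X) = (1 + X)/(-5 + X) (A(X) = (X + (-4 + 3*1)**2)/(X - 5) = (X + (-4 + 3)**2)/(-5 + X) = (X + (-1)**2)/(-5 + X) = (X + 1)/(-5 + X) = (1 + X)/(-5 + X))
-3937 - A(55) = -3937 - (1 + 55)/(-5 + 55) = -3937 - 56/50 = -3937 - 1*28/25 = -3937 - 28/25 = -98453/25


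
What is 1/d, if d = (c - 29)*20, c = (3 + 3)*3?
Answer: -1/220 ≈ -0.0045455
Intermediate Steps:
c = 18 (c = 6*3 = 18)
d = -220 (d = (18 - 29)*20 = -11*20 = -220)
1/d = 1/(-220) = -1/220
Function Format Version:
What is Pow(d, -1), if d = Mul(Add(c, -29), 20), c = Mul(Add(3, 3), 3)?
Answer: Rational(-1, 220) ≈ -0.0045455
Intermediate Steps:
c = 18 (c = Mul(6, 3) = 18)
d = -220 (d = Mul(Add(18, -29), 20) = Mul(-11, 20) = -220)
Pow(d, -1) = Pow(-220, -1) = Rational(-1, 220)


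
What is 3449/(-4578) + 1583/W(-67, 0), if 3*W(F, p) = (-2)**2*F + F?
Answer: -22896337/1533630 ≈ -14.930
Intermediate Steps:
W(F, p) = 5*F/3 (W(F, p) = ((-2)**2*F + F)/3 = (4*F + F)/3 = (5*F)/3 = 5*F/3)
3449/(-4578) + 1583/W(-67, 0) = 3449/(-4578) + 1583/(((5/3)*(-67))) = 3449*(-1/4578) + 1583/(-335/3) = -3449/4578 + 1583*(-3/335) = -3449/4578 - 4749/335 = -22896337/1533630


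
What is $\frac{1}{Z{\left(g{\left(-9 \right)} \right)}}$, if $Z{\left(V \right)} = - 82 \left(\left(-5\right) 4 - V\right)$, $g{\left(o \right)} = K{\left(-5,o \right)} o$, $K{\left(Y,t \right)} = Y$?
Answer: $\frac{1}{5330} \approx 0.00018762$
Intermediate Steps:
$g{\left(o \right)} = - 5 o$
$Z{\left(V \right)} = 1640 + 82 V$ ($Z{\left(V \right)} = - 82 \left(-20 - V\right) = 1640 + 82 V$)
$\frac{1}{Z{\left(g{\left(-9 \right)} \right)}} = \frac{1}{1640 + 82 \left(\left(-5\right) \left(-9\right)\right)} = \frac{1}{1640 + 82 \cdot 45} = \frac{1}{1640 + 3690} = \frac{1}{5330}$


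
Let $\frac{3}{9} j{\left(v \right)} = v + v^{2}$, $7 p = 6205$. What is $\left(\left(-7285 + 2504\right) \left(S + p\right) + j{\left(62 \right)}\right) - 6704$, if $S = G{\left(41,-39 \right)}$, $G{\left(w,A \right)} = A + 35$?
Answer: $-4213877$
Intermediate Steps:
$p = \frac{6205}{7}$ ($p = \frac{1}{7} \cdot 6205 = \frac{6205}{7} \approx 886.43$)
$G{\left(w,A \right)} = 35 + A$
$S = -4$ ($S = 35 - 39 = -4$)
$j{\left(v \right)} = 3 v + 3 v^{2}$ ($j{\left(v \right)} = 3 \left(v + v^{2}\right) = 3 v + 3 v^{2}$)
$\left(\left(-7285 + 2504\right) \left(S + p\right) + j{\left(62 \right)}\right) - 6704 = \left(\left(-7285 + 2504\right) \left(-4 + \frac{6205}{7}\right) + 3 \cdot 62 \left(1 + 62\right)\right) - 6704 = \left(\left(-4781\right) \frac{6177}{7} + 3 \cdot 62 \cdot 63\right) - 6704 = \left(-4218891 + 11718\right) - 6704 = -4207173 - 6704 = -4213877$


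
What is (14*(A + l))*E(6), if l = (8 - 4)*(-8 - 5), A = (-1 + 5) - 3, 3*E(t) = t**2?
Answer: -8568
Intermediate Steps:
E(t) = t**2/3
A = 1 (A = 4 - 3 = 1)
l = -52 (l = 4*(-13) = -52)
(14*(A + l))*E(6) = (14*(1 - 52))*((1/3)*6**2) = (14*(-51))*((1/3)*36) = -714*12 = -8568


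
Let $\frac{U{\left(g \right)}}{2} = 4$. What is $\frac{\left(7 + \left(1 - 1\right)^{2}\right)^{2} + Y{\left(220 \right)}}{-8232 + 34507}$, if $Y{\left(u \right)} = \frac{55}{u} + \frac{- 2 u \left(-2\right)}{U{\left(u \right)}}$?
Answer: $\frac{637}{105100} \approx 0.0060609$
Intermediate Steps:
$U{\left(g \right)} = 8$ ($U{\left(g \right)} = 2 \cdot 4 = 8$)
$Y{\left(u \right)} = \frac{u}{2} + \frac{55}{u}$ ($Y{\left(u \right)} = \frac{55}{u} + \frac{- 2 u \left(-2\right)}{8} = \frac{55}{u} + 4 u \frac{1}{8} = \frac{55}{u} + \frac{u}{2} = \frac{u}{2} + \frac{55}{u}$)
$\frac{\left(7 + \left(1 - 1\right)^{2}\right)^{2} + Y{\left(220 \right)}}{-8232 + 34507} = \frac{\left(7 + \left(1 - 1\right)^{2}\right)^{2} + \left(\frac{1}{2} \cdot 220 + \frac{55}{220}\right)}{-8232 + 34507} = \frac{\left(7 + 0^{2}\right)^{2} + \left(110 + 55 \cdot \frac{1}{220}\right)}{26275} = \left(\left(7 + 0\right)^{2} + \left(110 + \frac{1}{4}\right)\right) \frac{1}{26275} = \left(7^{2} + \frac{441}{4}\right) \frac{1}{26275} = \left(49 + \frac{441}{4}\right) \frac{1}{26275} = \frac{637}{4} \cdot \frac{1}{26275} = \frac{637}{105100}$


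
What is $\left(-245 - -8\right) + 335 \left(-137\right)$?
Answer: $-46132$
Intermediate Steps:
$\left(-245 - -8\right) + 335 \left(-137\right) = \left(-245 + 8\right) - 45895 = -237 - 45895 = -46132$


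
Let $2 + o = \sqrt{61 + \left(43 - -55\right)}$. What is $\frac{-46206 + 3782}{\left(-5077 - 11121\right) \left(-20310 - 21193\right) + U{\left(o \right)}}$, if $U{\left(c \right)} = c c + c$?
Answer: $- \frac{1584455688340}{25107846963651033} - \frac{21212 \sqrt{159}}{75323540890953099} \approx -6.3106 \cdot 10^{-5}$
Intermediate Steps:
$o = -2 + \sqrt{159}$ ($o = -2 + \sqrt{61 + \left(43 - -55\right)} = -2 + \sqrt{61 + \left(43 + 55\right)} = -2 + \sqrt{61 + 98} = -2 + \sqrt{159} \approx 10.61$)
$U{\left(c \right)} = c + c^{2}$ ($U{\left(c \right)} = c^{2} + c = c + c^{2}$)
$\frac{-46206 + 3782}{\left(-5077 - 11121\right) \left(-20310 - 21193\right) + U{\left(o \right)}} = \frac{-46206 + 3782}{\left(-5077 - 11121\right) \left(-20310 - 21193\right) + \left(-2 + \sqrt{159}\right) \left(1 - \left(2 - \sqrt{159}\right)\right)} = - \frac{42424}{\left(-16198\right) \left(-41503\right) + \left(-2 + \sqrt{159}\right) \left(-1 + \sqrt{159}\right)} = - \frac{42424}{672265594 + \left(-1 + \sqrt{159}\right) \left(-2 + \sqrt{159}\right)}$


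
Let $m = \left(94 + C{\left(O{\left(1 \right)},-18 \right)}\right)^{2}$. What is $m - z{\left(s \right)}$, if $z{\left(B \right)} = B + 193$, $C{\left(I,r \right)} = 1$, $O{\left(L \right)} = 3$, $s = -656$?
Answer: $9488$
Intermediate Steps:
$z{\left(B \right)} = 193 + B$
$m = 9025$ ($m = \left(94 + 1\right)^{2} = 95^{2} = 9025$)
$m - z{\left(s \right)} = 9025 - \left(193 - 656\right) = 9025 - -463 = 9025 + 463 = 9488$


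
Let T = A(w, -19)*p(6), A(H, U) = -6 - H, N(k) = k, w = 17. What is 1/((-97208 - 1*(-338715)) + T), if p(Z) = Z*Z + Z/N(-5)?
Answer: 5/1203533 ≈ 4.1544e-6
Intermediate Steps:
p(Z) = Z² - Z/5 (p(Z) = Z*Z + Z/(-5) = Z² + Z*(-⅕) = Z² - Z/5)
T = -4002/5 (T = (-6 - 1*17)*(6*(-⅕ + 6)) = (-6 - 17)*(6*(29/5)) = -23*174/5 = -4002/5 ≈ -800.40)
1/((-97208 - 1*(-338715)) + T) = 1/((-97208 - 1*(-338715)) - 4002/5) = 1/((-97208 + 338715) - 4002/5) = 1/(241507 - 4002/5) = 1/(1203533/5) = 5/1203533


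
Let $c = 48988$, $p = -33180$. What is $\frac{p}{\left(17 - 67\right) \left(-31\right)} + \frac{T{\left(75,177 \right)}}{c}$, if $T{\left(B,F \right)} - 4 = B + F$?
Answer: $- \frac{40625626}{1898285} \approx -21.401$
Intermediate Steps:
$T{\left(B,F \right)} = 4 + B + F$ ($T{\left(B,F \right)} = 4 + \left(B + F\right) = 4 + B + F$)
$\frac{p}{\left(17 - 67\right) \left(-31\right)} + \frac{T{\left(75,177 \right)}}{c} = - \frac{33180}{\left(17 - 67\right) \left(-31\right)} + \frac{4 + 75 + 177}{48988} = - \frac{33180}{\left(-50\right) \left(-31\right)} + 256 \cdot \frac{1}{48988} = - \frac{33180}{1550} + \frac{64}{12247} = \left(-33180\right) \frac{1}{1550} + \frac{64}{12247} = - \frac{3318}{155} + \frac{64}{12247} = - \frac{40625626}{1898285}$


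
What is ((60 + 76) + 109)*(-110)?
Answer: -26950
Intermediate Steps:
((60 + 76) + 109)*(-110) = (136 + 109)*(-110) = 245*(-110) = -26950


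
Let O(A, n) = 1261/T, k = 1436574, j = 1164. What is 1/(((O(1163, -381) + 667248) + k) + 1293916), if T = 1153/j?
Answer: 1153/3919059718 ≈ 2.9420e-7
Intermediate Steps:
T = 1153/1164 ≈ 0.99055
O(A, n) = 1467804/1153 (O(A, n) = 1261/(1153/1164) = 1261*(1164/1153) = 1467804/1153)
1/(((O(1163, -381) + 667248) + k) + 1293916) = 1/(((1467804/1153 + 667248) + 1436574) + 1293916) = 1/((770804748/1153 + 1436574) + 1293916) = 1/(2427174570/1153 + 1293916) = 1/(3919059718/1153) = 1153/3919059718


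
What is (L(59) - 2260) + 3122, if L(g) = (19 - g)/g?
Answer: 50818/59 ≈ 861.32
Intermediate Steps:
L(g) = (19 - g)/g
(L(59) - 2260) + 3122 = ((19 - 1*59)/59 - 2260) + 3122 = ((19 - 59)/59 - 2260) + 3122 = ((1/59)*(-40) - 2260) + 3122 = (-40/59 - 2260) + 3122 = -133380/59 + 3122 = 50818/59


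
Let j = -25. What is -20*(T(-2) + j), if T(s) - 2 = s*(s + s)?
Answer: 300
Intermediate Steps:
T(s) = 2 + 2*s² (T(s) = 2 + s*(s + s) = 2 + s*(2*s) = 2 + 2*s²)
-20*(T(-2) + j) = -20*((2 + 2*(-2)²) - 25) = -20*((2 + 2*4) - 25) = -20*((2 + 8) - 25) = -20*(10 - 25) = -20*(-15) = 300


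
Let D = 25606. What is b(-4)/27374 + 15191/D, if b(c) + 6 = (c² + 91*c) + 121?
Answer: 102468059/175234661 ≈ 0.58475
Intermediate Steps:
b(c) = 115 + c² + 91*c (b(c) = -6 + ((c² + 91*c) + 121) = -6 + (121 + c² + 91*c) = 115 + c² + 91*c)
b(-4)/27374 + 15191/D = (115 + (-4)² + 91*(-4))/27374 + 15191/25606 = (115 + 16 - 364)*(1/27374) + 15191*(1/25606) = -233*1/27374 + 15191/25606 = -233/27374 + 15191/25606 = 102468059/175234661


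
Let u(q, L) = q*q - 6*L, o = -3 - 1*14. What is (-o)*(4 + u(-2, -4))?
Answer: 544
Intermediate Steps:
o = -17 (o = -3 - 14 = -17)
u(q, L) = q**2 - 6*L
(-o)*(4 + u(-2, -4)) = (-1*(-17))*(4 + ((-2)**2 - 6*(-4))) = 17*(4 + (4 + 24)) = 17*(4 + 28) = 17*32 = 544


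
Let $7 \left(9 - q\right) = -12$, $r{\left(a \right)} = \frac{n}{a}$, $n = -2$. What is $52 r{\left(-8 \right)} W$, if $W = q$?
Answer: $\frac{975}{7} \approx 139.29$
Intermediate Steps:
$r{\left(a \right)} = - \frac{2}{a}$
$q = \frac{75}{7}$ ($q = 9 - - \frac{12}{7} = 9 + \frac{12}{7} = \frac{75}{7} \approx 10.714$)
$W = \frac{75}{7} \approx 10.714$
$52 r{\left(-8 \right)} W = 52 \left(- \frac{2}{-8}\right) \frac{75}{7} = 52 \left(\left(-2\right) \left(- \frac{1}{8}\right)\right) \frac{75}{7} = 52 \cdot \frac{1}{4} \cdot \frac{75}{7} = 13 \cdot \frac{75}{7} = \frac{975}{7}$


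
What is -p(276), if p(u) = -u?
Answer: 276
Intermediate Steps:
-p(276) = -(-1)*276 = -1*(-276) = 276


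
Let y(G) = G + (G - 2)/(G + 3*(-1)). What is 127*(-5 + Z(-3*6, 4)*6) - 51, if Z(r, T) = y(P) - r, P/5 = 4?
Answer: 494306/17 ≈ 29077.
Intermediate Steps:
P = 20 (P = 5*4 = 20)
y(G) = G + (-2 + G)/(-3 + G) (y(G) = G + (-2 + G)/(G - 3) = G + (-2 + G)/(-3 + G))
Z(r, T) = 358/17 - r (Z(r, T) = (-2 + 20² - 2*20)/(-3 + 20) - r = (-2 + 400 - 40)/17 - r = (1/17)*358 - r = 358/17 - r)
127*(-5 + Z(-3*6, 4)*6) - 51 = 127*(-5 + (358/17 - (-3)*6)*6) - 51 = 127*(-5 + (358/17 - 1*(-18))*6) - 51 = 127*(-5 + (358/17 + 18)*6) - 51 = 127*(-5 + (664/17)*6) - 51 = 127*(-5 + 3984/17) - 51 = 127*(3899/17) - 51 = 495173/17 - 51 = 494306/17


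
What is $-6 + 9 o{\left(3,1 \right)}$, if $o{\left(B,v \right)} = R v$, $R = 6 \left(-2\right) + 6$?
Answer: $-60$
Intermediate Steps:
$R = -6$ ($R = -12 + 6 = -6$)
$o{\left(B,v \right)} = - 6 v$
$-6 + 9 o{\left(3,1 \right)} = -6 + 9 \left(\left(-6\right) 1\right) = -6 + 9 \left(-6\right) = -6 - 54 = -60$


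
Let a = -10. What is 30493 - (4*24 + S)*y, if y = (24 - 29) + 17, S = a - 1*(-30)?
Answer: 29101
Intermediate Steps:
S = 20 (S = -10 - 1*(-30) = -10 + 30 = 20)
y = 12 (y = -5 + 17 = 12)
30493 - (4*24 + S)*y = 30493 - (4*24 + 20)*12 = 30493 - (96 + 20)*12 = 30493 - 116*12 = 30493 - 1*1392 = 30493 - 1392 = 29101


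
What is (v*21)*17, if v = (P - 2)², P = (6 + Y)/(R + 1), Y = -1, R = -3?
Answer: 28917/4 ≈ 7229.3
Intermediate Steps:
P = -5/2 (P = (6 - 1)/(-3 + 1) = 5/(-2) = 5*(-½) = -5/2 ≈ -2.5000)
v = 81/4 (v = (-5/2 - 2)² = (-9/2)² = 81/4 ≈ 20.250)
(v*21)*17 = ((81/4)*21)*17 = (1701/4)*17 = 28917/4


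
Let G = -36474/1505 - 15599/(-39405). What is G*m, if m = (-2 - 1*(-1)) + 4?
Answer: -56551259/790727 ≈ -71.518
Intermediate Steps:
m = 3 (m = (-2 + 1) + 4 = -1 + 4 = 3)
G = -56551259/2372181 (G = -36474*1/1505 - 15599*(-1/39405) = -36474/1505 + 15599/39405 = -56551259/2372181 ≈ -23.839)
G*m = -56551259/2372181*3 = -56551259/790727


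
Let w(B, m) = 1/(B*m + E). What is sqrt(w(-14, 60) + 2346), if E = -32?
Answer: sqrt(445964998)/436 ≈ 48.435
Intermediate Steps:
w(B, m) = 1/(-32 + B*m) (w(B, m) = 1/(B*m - 32) = 1/(-32 + B*m))
sqrt(w(-14, 60) + 2346) = sqrt(1/(-32 - 14*60) + 2346) = sqrt(1/(-32 - 840) + 2346) = sqrt(1/(-872) + 2346) = sqrt(-1/872 + 2346) = sqrt(2045711/872) = sqrt(445964998)/436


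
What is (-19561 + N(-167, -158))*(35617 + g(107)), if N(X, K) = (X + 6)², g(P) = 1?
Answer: 226530480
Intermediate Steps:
N(X, K) = (6 + X)²
(-19561 + N(-167, -158))*(35617 + g(107)) = (-19561 + (6 - 167)²)*(35617 + 1) = (-19561 + (-161)²)*35618 = (-19561 + 25921)*35618 = 6360*35618 = 226530480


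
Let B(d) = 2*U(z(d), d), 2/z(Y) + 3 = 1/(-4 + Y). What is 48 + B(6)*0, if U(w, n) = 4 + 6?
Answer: 48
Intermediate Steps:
z(Y) = 2/(-3 + 1/(-4 + Y))
U(w, n) = 10
B(d) = 20 (B(d) = 2*10 = 20)
48 + B(6)*0 = 48 + 20*0 = 48 + 0 = 48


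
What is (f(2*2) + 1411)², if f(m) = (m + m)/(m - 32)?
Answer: 97515625/49 ≈ 1.9901e+6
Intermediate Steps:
f(m) = 2*m/(-32 + m) (f(m) = (2*m)/(-32 + m) = 2*m/(-32 + m))
(f(2*2) + 1411)² = (2*(2*2)/(-32 + 2*2) + 1411)² = (2*4/(-32 + 4) + 1411)² = (2*4/(-28) + 1411)² = (2*4*(-1/28) + 1411)² = (-2/7 + 1411)² = (9875/7)² = 97515625/49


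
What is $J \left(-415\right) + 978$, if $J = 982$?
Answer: $-406552$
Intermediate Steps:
$J \left(-415\right) + 978 = 982 \left(-415\right) + 978 = -407530 + 978 = -406552$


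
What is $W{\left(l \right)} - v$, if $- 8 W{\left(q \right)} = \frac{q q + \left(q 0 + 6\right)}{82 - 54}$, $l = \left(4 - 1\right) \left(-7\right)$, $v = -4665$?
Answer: $\frac{1044513}{224} \approx 4663.0$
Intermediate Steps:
$l = -21$ ($l = 3 \left(-7\right) = -21$)
$W{\left(q \right)} = - \frac{3}{112} - \frac{q^{2}}{224}$ ($W{\left(q \right)} = - \frac{\left(q q + \left(q 0 + 6\right)\right) \frac{1}{82 - 54}}{8} = - \frac{\left(q^{2} + \left(0 + 6\right)\right) \frac{1}{28}}{8} = - \frac{\left(q^{2} + 6\right) \frac{1}{28}}{8} = - \frac{\left(6 + q^{2}\right) \frac{1}{28}}{8} = - \frac{\frac{3}{14} + \frac{q^{2}}{28}}{8} = - \frac{3}{112} - \frac{q^{2}}{224}$)
$W{\left(l \right)} - v = \left(- \frac{3}{112} - \frac{\left(-21\right)^{2}}{224}\right) - -4665 = \left(- \frac{3}{112} - \frac{63}{32}\right) + 4665 = - \frac{447}{224} + 4665 = \frac{1044513}{224}$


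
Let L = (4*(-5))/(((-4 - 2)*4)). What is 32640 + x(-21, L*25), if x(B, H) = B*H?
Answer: 64405/2 ≈ 32203.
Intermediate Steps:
L = ⅚ (L = -20/((-6*4)) = -20/(-24) = -20*(-1/24) = ⅚ ≈ 0.83333)
32640 + x(-21, L*25) = 32640 - 35*25/2 = 32640 - 21*125/6 = 32640 - 875/2 = 64405/2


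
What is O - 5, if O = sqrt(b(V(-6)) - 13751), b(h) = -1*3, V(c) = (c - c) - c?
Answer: -5 + 23*I*sqrt(26) ≈ -5.0 + 117.28*I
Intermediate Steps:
V(c) = -c (V(c) = 0 - c = -c)
b(h) = -3
O = 23*I*sqrt(26) (O = sqrt(-3 - 13751) = sqrt(-13754) = 23*I*sqrt(26) ≈ 117.28*I)
O - 5 = 23*I*sqrt(26) - 5 = -5 + 23*I*sqrt(26)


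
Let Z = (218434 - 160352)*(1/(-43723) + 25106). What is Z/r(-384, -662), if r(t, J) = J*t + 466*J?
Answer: -31878585568117/1186729666 ≈ -26863.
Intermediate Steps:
r(t, J) = 466*J + J*t
Z = 63757171136234/43723 (Z = 58082*(-1/43723 + 25106) = 58082*(1097709637/43723) = 63757171136234/43723 ≈ 1.4582e+9)
Z/r(-384, -662) = 63757171136234/(43723*((-662*(466 - 384)))) = 63757171136234/(43723*((-662*82))) = (63757171136234/43723)/(-54284) = (63757171136234/43723)*(-1/54284) = -31878585568117/1186729666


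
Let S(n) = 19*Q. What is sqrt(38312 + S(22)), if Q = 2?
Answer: 5*sqrt(1534) ≈ 195.83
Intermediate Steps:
S(n) = 38 (S(n) = 19*2 = 38)
sqrt(38312 + S(22)) = sqrt(38312 + 38) = sqrt(38350) = 5*sqrt(1534)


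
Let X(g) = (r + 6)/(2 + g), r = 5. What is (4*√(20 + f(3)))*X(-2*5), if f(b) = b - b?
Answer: -11*√5 ≈ -24.597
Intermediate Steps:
f(b) = 0
X(g) = 11/(2 + g) (X(g) = (5 + 6)/(2 + g) = 11/(2 + g))
(4*√(20 + f(3)))*X(-2*5) = (4*√(20 + 0))*(11/(2 - 2*5)) = (4*√20)*(11/(2 - 10)) = (4*(2*√5))*(11/(-8)) = (8*√5)*(11*(-⅛)) = (8*√5)*(-11/8) = -11*√5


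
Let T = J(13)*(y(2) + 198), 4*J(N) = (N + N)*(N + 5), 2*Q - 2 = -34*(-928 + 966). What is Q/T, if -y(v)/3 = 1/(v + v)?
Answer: -860/30771 ≈ -0.027948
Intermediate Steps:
Q = -645 (Q = 1 + (-34*(-928 + 966))/2 = 1 + (-34*38)/2 = 1 + (1/2)*(-1292) = 1 - 646 = -645)
y(v) = -3/(2*v) (y(v) = -3/(v + v) = -3*1/(2*v) = -3/(2*v))
J(N) = N*(5 + N)/2 (J(N) = ((N + N)*(N + 5))/4 = ((2*N)*(5 + N))/4 = (2*N*(5 + N))/4 = N*(5 + N)/2)
T = 92313/4 (T = ((1/2)*13*(5 + 13))*(-3/2/2 + 198) = ((1/2)*13*18)*(-3/2*1/2 + 198) = 117*(-3/4 + 198) = 117*(789/4) = 92313/4 ≈ 23078.)
Q/T = -645/92313/4 = -645*4/92313 = -860/30771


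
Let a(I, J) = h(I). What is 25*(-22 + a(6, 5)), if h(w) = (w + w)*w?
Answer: 1250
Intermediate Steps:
h(w) = 2*w² (h(w) = (2*w)*w = 2*w²)
a(I, J) = 2*I²
25*(-22 + a(6, 5)) = 25*(-22 + 2*6²) = 25*(-22 + 2*36) = 25*(-22 + 72) = 25*50 = 1250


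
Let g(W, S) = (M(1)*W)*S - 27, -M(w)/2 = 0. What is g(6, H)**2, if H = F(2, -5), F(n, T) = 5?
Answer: 729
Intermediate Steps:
M(w) = 0 (M(w) = -2*0 = 0)
H = 5
g(W, S) = -27 (g(W, S) = (0*W)*S - 27 = 0*S - 27 = 0 - 27 = -27)
g(6, H)**2 = (-27)**2 = 729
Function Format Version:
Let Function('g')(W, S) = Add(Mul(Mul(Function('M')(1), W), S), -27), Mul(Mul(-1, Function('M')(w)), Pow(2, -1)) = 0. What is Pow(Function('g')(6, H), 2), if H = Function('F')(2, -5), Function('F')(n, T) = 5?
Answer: 729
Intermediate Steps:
Function('M')(w) = 0 (Function('M')(w) = Mul(-2, 0) = 0)
H = 5
Function('g')(W, S) = -27 (Function('g')(W, S) = Add(Mul(Mul(0, W), S), -27) = Add(Mul(0, S), -27) = Add(0, -27) = -27)
Pow(Function('g')(6, H), 2) = Pow(-27, 2) = 729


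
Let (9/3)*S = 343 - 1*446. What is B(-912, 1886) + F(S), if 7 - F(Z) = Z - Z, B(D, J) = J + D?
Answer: 981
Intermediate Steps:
B(D, J) = D + J
S = -103/3 (S = (343 - 1*446)/3 = (343 - 446)/3 = (1/3)*(-103) = -103/3 ≈ -34.333)
F(Z) = 7 (F(Z) = 7 - (Z - Z) = 7 - 1*0 = 7 + 0 = 7)
B(-912, 1886) + F(S) = (-912 + 1886) + 7 = 974 + 7 = 981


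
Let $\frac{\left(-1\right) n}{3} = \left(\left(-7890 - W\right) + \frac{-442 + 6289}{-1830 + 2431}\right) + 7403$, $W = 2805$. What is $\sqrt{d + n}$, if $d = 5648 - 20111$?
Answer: $\frac{2 i \sqrt{416842782}}{601} \approx 67.943 i$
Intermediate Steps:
$d = -14463$
$n = \frac{5917935}{601}$ ($n = - 3 \left(\left(\left(-7890 - 2805\right) + \frac{-442 + 6289}{-1830 + 2431}\right) + 7403\right) = - 3 \left(\left(\left(-7890 - 2805\right) + \frac{5847}{601}\right) + 7403\right) = - 3 \left(\left(-10695 + 5847 \cdot \frac{1}{601}\right) + 7403\right) = - 3 \left(\left(-10695 + \frac{5847}{601}\right) + 7403\right) = - 3 \left(- \frac{6421848}{601} + 7403\right) = \left(-3\right) \left(- \frac{1972645}{601}\right) = \frac{5917935}{601} \approx 9846.8$)
$\sqrt{d + n} = \sqrt{-14463 + \frac{5917935}{601}} = \sqrt{- \frac{2774328}{601}} = \frac{2 i \sqrt{416842782}}{601}$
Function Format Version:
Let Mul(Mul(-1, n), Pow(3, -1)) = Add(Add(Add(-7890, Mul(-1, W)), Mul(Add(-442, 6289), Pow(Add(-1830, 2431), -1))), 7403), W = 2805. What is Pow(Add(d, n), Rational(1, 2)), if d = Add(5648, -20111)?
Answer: Mul(Rational(2, 601), I, Pow(416842782, Rational(1, 2))) ≈ Mul(67.943, I)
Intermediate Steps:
d = -14463
n = Rational(5917935, 601) (n = Mul(-3, Add(Add(Add(-7890, Mul(-1, 2805)), Mul(Add(-442, 6289), Pow(Add(-1830, 2431), -1))), 7403)) = Mul(-3, Add(Add(Add(-7890, -2805), Mul(5847, Pow(601, -1))), 7403)) = Mul(-3, Add(Add(-10695, Mul(5847, Rational(1, 601))), 7403)) = Mul(-3, Add(Add(-10695, Rational(5847, 601)), 7403)) = Mul(-3, Add(Rational(-6421848, 601), 7403)) = Mul(-3, Rational(-1972645, 601)) = Rational(5917935, 601) ≈ 9846.8)
Pow(Add(d, n), Rational(1, 2)) = Pow(Add(-14463, Rational(5917935, 601)), Rational(1, 2)) = Pow(Rational(-2774328, 601), Rational(1, 2)) = Mul(Rational(2, 601), I, Pow(416842782, Rational(1, 2)))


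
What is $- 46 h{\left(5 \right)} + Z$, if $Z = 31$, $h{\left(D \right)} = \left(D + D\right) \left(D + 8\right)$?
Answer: $-5949$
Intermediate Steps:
$h{\left(D \right)} = 2 D \left(8 + D\right)$
$- 46 h{\left(5 \right)} + Z = - 46 \cdot 2 \cdot 5 \left(8 + 5\right) + 31 = - 46 \cdot 2 \cdot 5 \cdot 13 + 31 = \left(-46\right) 130 + 31 = -5980 + 31 = -5949$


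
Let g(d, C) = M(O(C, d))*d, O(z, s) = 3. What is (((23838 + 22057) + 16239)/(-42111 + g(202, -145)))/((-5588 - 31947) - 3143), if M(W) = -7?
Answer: 31067/885254975 ≈ 3.5094e-5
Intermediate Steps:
g(d, C) = -7*d
(((23838 + 22057) + 16239)/(-42111 + g(202, -145)))/((-5588 - 31947) - 3143) = (((23838 + 22057) + 16239)/(-42111 - 7*202))/((-5588 - 31947) - 3143) = ((45895 + 16239)/(-42111 - 1414))/(-37535 - 3143) = (62134/(-43525))/(-40678) = (62134*(-1/43525))*(-1/40678) = -62134/43525*(-1/40678) = 31067/885254975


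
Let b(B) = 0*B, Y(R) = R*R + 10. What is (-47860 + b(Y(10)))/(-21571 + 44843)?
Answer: -11965/5818 ≈ -2.0565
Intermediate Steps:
Y(R) = 10 + R² (Y(R) = R² + 10 = 10 + R²)
b(B) = 0
(-47860 + b(Y(10)))/(-21571 + 44843) = (-47860 + 0)/(-21571 + 44843) = -47860/23272 = -47860*1/23272 = -11965/5818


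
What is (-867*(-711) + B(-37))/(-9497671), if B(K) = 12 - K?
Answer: -616486/9497671 ≈ -0.064909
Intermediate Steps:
(-867*(-711) + B(-37))/(-9497671) = (-867*(-711) + (12 - 1*(-37)))/(-9497671) = (616437 + (12 + 37))*(-1/9497671) = (616437 + 49)*(-1/9497671) = 616486*(-1/9497671) = -616486/9497671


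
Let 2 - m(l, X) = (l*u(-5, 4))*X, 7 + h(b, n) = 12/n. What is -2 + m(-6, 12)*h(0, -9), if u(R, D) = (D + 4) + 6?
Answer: -25256/3 ≈ -8418.7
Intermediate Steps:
h(b, n) = -7 + 12/n
u(R, D) = 10 + D (u(R, D) = (4 + D) + 6 = 10 + D)
m(l, X) = 2 - 14*X*l (m(l, X) = 2 - l*(10 + 4)*X = 2 - l*14*X = 2 - 14*l*X = 2 - 14*X*l)
-2 + m(-6, 12)*h(0, -9) = -2 + (2 - 14*12*(-6))*(-7 + 12/(-9)) = -2 + (2 + 1008)*(-7 + 12*(-1/9)) = -2 + 1010*(-7 - 4/3) = -2 + 1010*(-25/3) = -2 - 25250/3 = -25256/3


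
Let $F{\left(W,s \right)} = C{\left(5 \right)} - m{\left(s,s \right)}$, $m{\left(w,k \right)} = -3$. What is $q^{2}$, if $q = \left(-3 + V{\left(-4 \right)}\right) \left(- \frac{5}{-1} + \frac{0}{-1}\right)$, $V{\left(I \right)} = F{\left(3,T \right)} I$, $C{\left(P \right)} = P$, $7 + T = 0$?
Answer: $30625$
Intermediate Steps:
$T = -7$ ($T = -7 + 0 = -7$)
$F{\left(W,s \right)} = 8$ ($F{\left(W,s \right)} = 5 - -3 = 5 + 3 = 8$)
$V{\left(I \right)} = 8 I$
$q = -175$ ($q = \left(-3 + 8 \left(-4\right)\right) \left(- \frac{5}{-1} + \frac{0}{-1}\right) = \left(-3 - 32\right) \left(\left(-5\right) \left(-1\right) + 0 \left(-1\right)\right) = - 35 \left(5 + 0\right) = \left(-35\right) 5 = -175$)
$q^{2} = \left(-175\right)^{2} = 30625$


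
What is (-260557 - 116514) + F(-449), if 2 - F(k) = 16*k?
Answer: -369885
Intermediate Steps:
F(k) = 2 - 16*k
(-260557 - 116514) + F(-449) = (-260557 - 116514) + (2 - 16*(-449)) = -377071 + (2 + 7184) = -377071 + 7186 = -369885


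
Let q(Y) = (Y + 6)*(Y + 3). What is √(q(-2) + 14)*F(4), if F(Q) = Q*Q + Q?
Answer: 60*√2 ≈ 84.853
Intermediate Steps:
F(Q) = Q + Q² (F(Q) = Q² + Q = Q + Q²)
q(Y) = (3 + Y)*(6 + Y) (q(Y) = (6 + Y)*(3 + Y) = (3 + Y)*(6 + Y))
√(q(-2) + 14)*F(4) = √((18 + (-2)² + 9*(-2)) + 14)*(4*(1 + 4)) = √((18 + 4 - 18) + 14)*(4*5) = √(4 + 14)*20 = √18*20 = (3*√2)*20 = 60*√2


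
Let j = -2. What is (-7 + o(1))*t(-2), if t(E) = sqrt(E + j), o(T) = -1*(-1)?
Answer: -12*I ≈ -12.0*I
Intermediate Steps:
o(T) = 1
t(E) = sqrt(-2 + E) (t(E) = sqrt(E - 2) = sqrt(-2 + E))
(-7 + o(1))*t(-2) = (-7 + 1)*sqrt(-2 - 2) = -12*I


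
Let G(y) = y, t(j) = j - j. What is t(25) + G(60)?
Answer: 60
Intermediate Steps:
t(j) = 0
t(25) + G(60) = 0 + 60 = 60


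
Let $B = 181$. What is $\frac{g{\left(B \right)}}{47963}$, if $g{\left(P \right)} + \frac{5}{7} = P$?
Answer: $\frac{1262}{335741} \approx 0.0037589$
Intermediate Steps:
$g{\left(P \right)} = - \frac{5}{7} + P$
$\frac{g{\left(B \right)}}{47963} = \frac{- \frac{5}{7} + 181}{47963} = \frac{1262}{7} \cdot \frac{1}{47963} = \frac{1262}{335741}$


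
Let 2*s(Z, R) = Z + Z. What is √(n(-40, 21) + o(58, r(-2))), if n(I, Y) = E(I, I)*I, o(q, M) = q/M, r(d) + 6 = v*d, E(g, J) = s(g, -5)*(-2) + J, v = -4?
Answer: I*√1571 ≈ 39.636*I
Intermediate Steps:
s(Z, R) = Z (s(Z, R) = (Z + Z)/2 = (2*Z)/2 = Z)
E(g, J) = J - 2*g (E(g, J) = g*(-2) + J = -2*g + J = J - 2*g)
r(d) = -6 - 4*d
n(I, Y) = -I² (n(I, Y) = (I - 2*I)*I = (-I)*I = -I²)
√(n(-40, 21) + o(58, r(-2))) = √(-1*(-40)² + 58/(-6 - 4*(-2))) = √(-1*1600 + 58/(-6 + 8)) = √(-1600 + 58/2) = √(-1600 + 58*(½)) = √(-1600 + 29) = √(-1571) = I*√1571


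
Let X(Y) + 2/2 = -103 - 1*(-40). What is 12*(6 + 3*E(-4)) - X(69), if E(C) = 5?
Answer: 316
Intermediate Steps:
X(Y) = -64 (X(Y) = -1 + (-103 - 1*(-40)) = -1 + (-103 + 40) = -1 - 63 = -64)
12*(6 + 3*E(-4)) - X(69) = 12*(6 + 3*5) - 1*(-64) = 12*(6 + 15) + 64 = 12*21 + 64 = 252 + 64 = 316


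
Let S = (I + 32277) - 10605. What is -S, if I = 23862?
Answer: -45534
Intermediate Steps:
S = 45534 (S = (23862 + 32277) - 10605 = 56139 - 10605 = 45534)
-S = -1*45534 = -45534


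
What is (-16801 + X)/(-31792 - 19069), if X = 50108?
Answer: -33307/50861 ≈ -0.65486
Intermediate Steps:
(-16801 + X)/(-31792 - 19069) = (-16801 + 50108)/(-31792 - 19069) = 33307/(-50861) = 33307*(-1/50861) = -33307/50861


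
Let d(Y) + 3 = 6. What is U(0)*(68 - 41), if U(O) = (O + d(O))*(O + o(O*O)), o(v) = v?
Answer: 0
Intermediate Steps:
d(Y) = 3 (d(Y) = -3 + 6 = 3)
U(O) = (3 + O)*(O + O**2) (U(O) = (O + 3)*(O + O*O) = (3 + O)*(O + O**2))
U(0)*(68 - 41) = (0*(3 + 0**2 + 4*0))*(68 - 41) = (0*(3 + 0 + 0))*27 = (0*3)*27 = 0*27 = 0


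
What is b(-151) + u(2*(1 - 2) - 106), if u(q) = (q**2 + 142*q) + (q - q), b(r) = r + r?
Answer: -3974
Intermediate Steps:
b(r) = 2*r
u(q) = q**2 + 142*q (u(q) = (q**2 + 142*q) + 0 = q**2 + 142*q)
b(-151) + u(2*(1 - 2) - 106) = 2*(-151) + (2*(1 - 2) - 106)*(142 + (2*(1 - 2) - 106)) = -302 + (2*(-1) - 106)*(142 + (2*(-1) - 106)) = -302 + (-2 - 106)*(142 + (-2 - 106)) = -302 - 108*(142 - 108) = -302 - 108*34 = -302 - 3672 = -3974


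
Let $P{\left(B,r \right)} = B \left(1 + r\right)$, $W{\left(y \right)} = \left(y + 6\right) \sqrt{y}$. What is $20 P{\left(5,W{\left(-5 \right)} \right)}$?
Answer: $100 + 100 i \sqrt{5} \approx 100.0 + 223.61 i$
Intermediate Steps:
$W{\left(y \right)} = \sqrt{y} \left(6 + y\right)$ ($W{\left(y \right)} = \left(6 + y\right) \sqrt{y} = \sqrt{y} \left(6 + y\right)$)
$20 P{\left(5,W{\left(-5 \right)} \right)} = 20 \cdot 5 \left(1 + \sqrt{-5} \left(6 - 5\right)\right) = 20 \cdot 5 \left(1 + i \sqrt{5} \cdot 1\right) = 20 \cdot 5 \left(1 + i \sqrt{5}\right) = 20 \left(5 + 5 i \sqrt{5}\right) = 100 + 100 i \sqrt{5}$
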